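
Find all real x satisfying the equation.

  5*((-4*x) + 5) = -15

Step 1. [5*((-4*x) + 5) = -15] 5·(inner) — divide through by 5, so div: (-4*x) + 5 = -3.
Step 2. [(-4*x) + 5 = -3] subtract 5: x sits inside (… + 5) ⇒ sub: -4*x = -8.
Step 3. [-4*x = -8] leading coefficient -4: divide by -4 ⇒ div: x = 2.

Answer: x ∈ {2}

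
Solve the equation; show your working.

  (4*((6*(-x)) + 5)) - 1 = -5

Step 1. [(4*((6*(-x)) + 5)) - 1 = -5] 1 comes off first (add 1) ⇒ sub: 4*((6*(-x)) + 5) = -4.
Step 2. [4*((6*(-x)) + 5) = -4] 4 out front; divide by 4. So div: (6*(-x)) + 5 = -1.
Step 3. [(6*(-x)) + 5 = -1] 5 comes off first (subtract 5) ⇒ sub: 6*(-x) = -6.
Step 4. [6*(-x) = -6] divide by the outer 6. So div: -x = -1.
Step 5. [-x = -1] flip signs both sides, so neg: x = 1.

Answer: x ∈ {1}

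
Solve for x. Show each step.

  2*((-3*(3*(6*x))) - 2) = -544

Step 1. [2*((-3*(3*(6*x))) - 2) = -544] 2·(inner) — divide through by 2. So div: (-3*(3*(6*x))) - 2 = -272.
Step 2. [(-3*(3*(6*x))) - 2 = -272] peel the -2: add 2 from each side, so sub: -3*(3*(6*x)) = -270.
Step 3. [-3*(3*(6*x)) = -270] LHS = -3·(…); ÷-3 both sides ⇒ div: 3*(6*x) = 90.
Step 4. [3*(6*x) = 90] LHS = 3·(…); ÷3 both sides ⇒ div: 6*x = 30.
Step 5. [6*x = 30] 6·(inner) — divide through by 6. So div: x = 5.

Answer: x ∈ {5}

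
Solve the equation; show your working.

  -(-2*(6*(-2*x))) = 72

Step 1. [-(-2*(6*(-2*x))) = 72] LHS negated; negate both sides. So neg: -2*(6*(-2*x)) = -72.
Step 2. [-2*(6*(-2*x)) = -72] -2·(inner) — divide through by -2, so div: 6*(-2*x) = 36.
Step 3. [6*(-2*x) = 36] divide by the outer 6, so div: -2*x = 6.
Step 4. [-2*x = 6] -2·(inner) — divide through by -2, so div: x = -3.

Answer: x ∈ {-3}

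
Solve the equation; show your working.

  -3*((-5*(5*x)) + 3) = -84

Step 1. [-3*((-5*(5*x)) + 3) = -84] divide by the outer -3 ⇒ div: (-5*(5*x)) + 3 = 28.
Step 2. [(-5*(5*x)) + 3 = 28] subtract 3: x sits inside (… + 3). So sub: -5*(5*x) = 25.
Step 3. [-5*(5*x) = 25] -5·(inner) — divide through by -5 ⇒ div: 5*x = -5.
Step 4. [5*x = -5] 5 out front; divide by 5 ⇒ div: x = -1.

Answer: x ∈ {-1}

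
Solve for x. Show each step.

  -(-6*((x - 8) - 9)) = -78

Step 1. [-(-6*((x - 8) - 9)) = -78] flip signs both sides, so neg: -6*((x - 8) - 9) = 78.
Step 2. [-6*((x - 8) - 9) = 78] divide by the outer -6 ⇒ div: (x - 8) - 9 = -13.
Step 3. [(x - 8) - 9 = -13] peel the -9: add 9 from each side ⇒ sub: x - 8 = -4.
Step 4. [x - 8 = -4] the outer -8 inverts by adding 8, so sub: x = 4.

Answer: x ∈ {4}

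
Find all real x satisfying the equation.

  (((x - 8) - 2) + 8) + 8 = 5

Step 1. [(((x - 8) - 2) + 8) + 8 = 5] +8 is outermost — subtract 8 both sides. So sub: ((x - 8) - 2) + 8 = -3.
Step 2. [((x - 8) - 2) + 8 = -3] peel the +8: subtract 8 from each side. So sub: (x - 8) - 2 = -11.
Step 3. [(x - 8) - 2 = -11] add 2: x sits inside (… - 2) ⇒ sub: x - 8 = -9.
Step 4. [x - 8 = -9] 8 comes off first (add 8) ⇒ sub: x = -1.

Answer: x ∈ {-1}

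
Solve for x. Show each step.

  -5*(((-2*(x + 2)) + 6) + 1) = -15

Step 1. [-5*(((-2*(x + 2)) + 6) + 1) = -15] -5·(inner) — divide through by -5 ⇒ div: ((-2*(x + 2)) + 6) + 1 = 3.
Step 2. [((-2*(x + 2)) + 6) + 1 = 3] the outer +1 inverts by subtracting 1. So sub: (-2*(x + 2)) + 6 = 2.
Step 3. [(-2*(x + 2)) + 6 = 2] 6 comes off first (subtract 6). So sub: -2*(x + 2) = -4.
Step 4. [-2*(x + 2) = -4] leading coefficient -2: divide by -2. So div: x + 2 = 2.
Step 5. [x + 2 = 2] +2 is outermost — subtract 2 both sides. So sub: x = 0.

Answer: x ∈ {0}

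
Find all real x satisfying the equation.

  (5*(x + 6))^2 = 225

Step 1. [(5*(x + 6))^2 = 225] 225 ≥ 0, LHS is (·)² — take ±√, so sqrt: 5*(x + 6) = 15 or -15.
Step 2. [5*(x + 6) = 15 or -15] LHS = 5·(…); ÷5 both sides, so div: x + 6 = 3 or -3.
Step 3. [x + 6 = 3 or -3] peel the +6: subtract 6 from each side ⇒ sub: x = -3 or -9.

Answer: x ∈ {-9, -3}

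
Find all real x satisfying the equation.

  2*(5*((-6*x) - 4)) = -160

Step 1. [2*(5*((-6*x) - 4)) = -160] divide by the outer 2 ⇒ div: 5*((-6*x) - 4) = -80.
Step 2. [5*((-6*x) - 4) = -80] 5·(inner) — divide through by 5. So div: (-6*x) - 4 = -16.
Step 3. [(-6*x) - 4 = -16] -4 is outermost — add 4 both sides ⇒ sub: -6*x = -12.
Step 4. [-6*x = -12] leading coefficient -6: divide by -6 ⇒ div: x = 2.

Answer: x ∈ {2}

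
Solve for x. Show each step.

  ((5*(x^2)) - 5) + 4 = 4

Step 1. [((5*(x^2)) - 5) + 4 = 4] +4 is outermost — subtract 4 both sides ⇒ sub: (5*(x^2)) - 5 = 0.
Step 2. [(5*(x^2)) - 5 = 0] peel the -5: add 5 from each side. So sub: 5*(x^2) = 5.
Step 3. [5*(x^2) = 5] LHS = 5·(…); ÷5 both sides ⇒ div: x^2 = 1.
Step 4. [x^2 = 1] √ both sides: 1 ≥ 0 gives two branches, so sqrt: x = 1 or -1.

Answer: x ∈ {-1, 1}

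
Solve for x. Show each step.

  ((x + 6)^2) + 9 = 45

Step 1. [((x + 6)^2) + 9 = 45] the outer +9 inverts by subtracting 9, so sub: (x + 6)^2 = 36.
Step 2. [(x + 6)^2 = 36] 36 ≥ 0, LHS is (·)² — take ±√. So sqrt: x + 6 = 6 or -6.
Step 3. [x + 6 = 6 or -6] the outer +6 inverts by subtracting 6, so sub: x = 0 or -12.

Answer: x ∈ {-12, 0}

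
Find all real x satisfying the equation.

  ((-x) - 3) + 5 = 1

Step 1. [((-x) - 3) + 5 = 1] +5 is outermost — subtract 5 both sides ⇒ sub: (-x) - 3 = -4.
Step 2. [(-x) - 3 = -4] peel the -3: add 3 from each side. So sub: -x = -1.
Step 3. [-x = -1] flip signs both sides. So neg: x = 1.

Answer: x ∈ {1}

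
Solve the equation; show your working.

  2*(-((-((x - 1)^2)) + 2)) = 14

Step 1. [2*(-((-((x - 1)^2)) + 2)) = 14] leading coefficient 2: divide by 2 ⇒ div: -((-((x - 1)^2)) + 2) = 7.
Step 2. [-((-((x - 1)^2)) + 2) = 7] leading − — multiply by −1, so neg: (-((x - 1)^2)) + 2 = -7.
Step 3. [(-((x - 1)^2)) + 2 = -7] the outer +2 inverts by subtracting 2. So sub: -((x - 1)^2) = -9.
Step 4. [-((x - 1)^2) = -9] flip signs both sides. So neg: (x - 1)^2 = 9.
Step 5. [(x - 1)^2 = 9] 9 ≥ 0, LHS is (·)² — take ±√, so sqrt: x - 1 = 3 or -3.
Step 6. [x - 1 = 3 or -3] add 1: x sits inside (… - 1). So sub: x = 4 or -2.

Answer: x ∈ {-2, 4}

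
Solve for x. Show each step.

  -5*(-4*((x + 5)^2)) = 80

Step 1. [-5*(-4*((x + 5)^2)) = 80] -5 out front; divide by -5. So div: -4*((x + 5)^2) = -16.
Step 2. [-4*((x + 5)^2) = -16] leading coefficient -4: divide by -4. So div: (x + 5)^2 = 4.
Step 3. [(x + 5)^2 = 4] √ both sides: 4 ≥ 0 gives two branches ⇒ sqrt: x + 5 = 2 or -2.
Step 4. [x + 5 = 2 or -2] peel the +5: subtract 5 from each side ⇒ sub: x = -3 or -7.

Answer: x ∈ {-7, -3}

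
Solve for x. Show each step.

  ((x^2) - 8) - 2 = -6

Step 1. [((x^2) - 8) - 2 = -6] add 2: x sits inside (… - 2) ⇒ sub: (x^2) - 8 = -4.
Step 2. [(x^2) - 8 = -4] add 8: x sits inside (… - 8) ⇒ sub: x^2 = 4.
Step 3. [x^2 = 4] √ both sides: 4 ≥ 0 gives two branches, so sqrt: x = 2 or -2.

Answer: x ∈ {-2, 2}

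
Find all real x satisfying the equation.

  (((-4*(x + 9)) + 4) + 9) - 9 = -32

Step 1. [(((-4*(x + 9)) + 4) + 9) - 9 = -32] the outer -9 inverts by adding 9. So sub: ((-4*(x + 9)) + 4) + 9 = -23.
Step 2. [((-4*(x + 9)) + 4) + 9 = -23] the outer +9 inverts by subtracting 9, so sub: (-4*(x + 9)) + 4 = -32.
Step 3. [(-4*(x + 9)) + 4 = -32] +4 is outermost — subtract 4 both sides, so sub: -4*(x + 9) = -36.
Step 4. [-4*(x + 9) = -36] divide by the outer -4 ⇒ div: x + 9 = 9.
Step 5. [x + 9 = 9] 9 comes off first (subtract 9). So sub: x = 0.

Answer: x ∈ {0}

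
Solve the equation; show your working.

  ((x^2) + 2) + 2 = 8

Step 1. [((x^2) + 2) + 2 = 8] subtract 2: x sits inside (… + 2) ⇒ sub: (x^2) + 2 = 6.
Step 2. [(x^2) + 2 = 6] the outer +2 inverts by subtracting 2. So sub: x^2 = 4.
Step 3. [x^2 = 4] √ both sides: 4 ≥ 0 gives two branches ⇒ sqrt: x = 2 or -2.

Answer: x ∈ {-2, 2}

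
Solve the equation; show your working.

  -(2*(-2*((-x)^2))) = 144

Step 1. [-(2*(-2*((-x)^2))) = 144] flip signs both sides, so neg: 2*(-2*((-x)^2)) = -144.
Step 2. [2*(-2*((-x)^2)) = -144] leading coefficient 2: divide by 2, so div: -2*((-x)^2) = -72.
Step 3. [-2*((-x)^2) = -72] leading coefficient -2: divide by -2 ⇒ div: (-x)^2 = 36.
Step 4. [(-x)^2 = 36] LHS squared, RHS 36 ≥ 0: apply √ (±). So sqrt: -x = 6 or -6.
Step 5. [-x = 6 or -6] LHS negated; negate both sides ⇒ neg: x = -6 or 6.

Answer: x ∈ {-6, 6}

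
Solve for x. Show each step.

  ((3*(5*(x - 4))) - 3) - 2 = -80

Step 1. [((3*(5*(x - 4))) - 3) - 2 = -80] peel the -2: add 2 from each side. So sub: (3*(5*(x - 4))) - 3 = -78.
Step 2. [(3*(5*(x - 4))) - 3 = -78] 3 | LHS and 3 | -78: pull 3 out, so factor: (5*(x - 4)) - 1 = -26.
Step 3. [(5*(x - 4)) - 1 = -26] peel the -1: add 1 from each side, so sub: 5*(x - 4) = -25.
Step 4. [5*(x - 4) = -25] divide by the outer 5. So div: x - 4 = -5.
Step 5. [x - 4 = -5] the outer -4 inverts by adding 4. So sub: x = -1.

Answer: x ∈ {-1}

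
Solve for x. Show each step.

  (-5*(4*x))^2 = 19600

Step 1. [(-5*(4*x))^2 = 19600] 19600 ≥ 0, LHS is (·)² — take ±√, so sqrt: -5*(4*x) = 140 or -140.
Step 2. [-5*(4*x) = 140 or -140] -5·(inner) — divide through by -5 ⇒ div: 4*x = -28 or 28.
Step 3. [4*x = -28 or 28] 4·(inner) — divide through by 4, so div: x = -7 or 7.

Answer: x ∈ {-7, 7}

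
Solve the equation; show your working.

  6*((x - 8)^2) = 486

Step 1. [6*((x - 8)^2) = 486] divide by the outer 6 ⇒ div: (x - 8)^2 = 81.
Step 2. [(x - 8)^2 = 81] √ both sides: 81 ≥ 0 gives two branches, so sqrt: x - 8 = 9 or -9.
Step 3. [x - 8 = 9 or -9] add 8: x sits inside (… - 8). So sub: x = 17 or -1.

Answer: x ∈ {-1, 17}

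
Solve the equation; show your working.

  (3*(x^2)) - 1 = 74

Step 1. [(3*(x^2)) - 1 = 74] -1 is outermost — add 1 both sides, so sub: 3*(x^2) = 75.
Step 2. [3*(x^2) = 75] divide by the outer 3 ⇒ div: x^2 = 25.
Step 3. [x^2 = 25] √ both sides: 25 ≥ 0 gives two branches. So sqrt: x = 5 or -5.

Answer: x ∈ {-5, 5}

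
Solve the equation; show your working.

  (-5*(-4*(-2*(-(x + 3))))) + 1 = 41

Step 1. [(-5*(-4*(-2*(-(x + 3))))) + 1 = 41] the outer +1 inverts by subtracting 1 ⇒ sub: -5*(-4*(-2*(-(x + 3)))) = 40.
Step 2. [-5*(-4*(-2*(-(x + 3)))) = 40] LHS = -5·(…); ÷-5 both sides ⇒ div: -4*(-2*(-(x + 3))) = -8.
Step 3. [-4*(-2*(-(x + 3))) = -8] divide by the outer -4 ⇒ div: -2*(-(x + 3)) = 2.
Step 4. [-2*(-(x + 3)) = 2] LHS = -2·(…); ÷-2 both sides ⇒ div: -(x + 3) = -1.
Step 5. [-(x + 3) = -1] LHS negated; negate both sides. So neg: x + 3 = 1.
Step 6. [x + 3 = 1] subtract 3: x sits inside (… + 3), so sub: x = -2.

Answer: x ∈ {-2}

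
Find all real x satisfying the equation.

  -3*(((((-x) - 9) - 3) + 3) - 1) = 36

Step 1. [-3*(((((-x) - 9) - 3) + 3) - 1) = 36] leading coefficient -3: divide by -3 ⇒ div: ((((-x) - 9) - 3) + 3) - 1 = -12.
Step 2. [((((-x) - 9) - 3) + 3) - 1 = -12] add 1: x sits inside (… - 1). So sub: (((-x) - 9) - 3) + 3 = -11.
Step 3. [(((-x) - 9) - 3) + 3 = -11] peel the +3: subtract 3 from each side ⇒ sub: ((-x) - 9) - 3 = -14.
Step 4. [((-x) - 9) - 3 = -14] peel the -3: add 3 from each side ⇒ sub: (-x) - 9 = -11.
Step 5. [(-x) - 9 = -11] peel the -9: add 9 from each side ⇒ sub: -x = -2.
Step 6. [-x = -2] flip signs both sides. So neg: x = 2.

Answer: x ∈ {2}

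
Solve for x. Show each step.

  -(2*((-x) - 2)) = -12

Step 1. [-(2*((-x) - 2)) = -12] flip signs both sides, so neg: 2*((-x) - 2) = 12.
Step 2. [2*((-x) - 2) = 12] 2 out front; divide by 2 ⇒ div: (-x) - 2 = 6.
Step 3. [(-x) - 2 = 6] the outer -2 inverts by adding 2 ⇒ sub: -x = 8.
Step 4. [-x = 8] leading − — multiply by −1. So neg: x = -8.

Answer: x ∈ {-8}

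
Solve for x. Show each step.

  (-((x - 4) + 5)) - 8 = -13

Step 1. [(-((x - 4) + 5)) - 8 = -13] -8 is outermost — add 8 both sides. So sub: -((x - 4) + 5) = -5.
Step 2. [-((x - 4) + 5) = -5] leading − — multiply by −1, so neg: (x - 4) + 5 = 5.
Step 3. [(x - 4) + 5 = 5] 5 comes off first (subtract 5). So sub: x - 4 = 0.
Step 4. [x - 4 = 0] add 4: x sits inside (… - 4), so sub: x = 4.

Answer: x ∈ {4}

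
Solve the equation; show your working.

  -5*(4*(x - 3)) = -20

Step 1. [-5*(4*(x - 3)) = -20] -5·(inner) — divide through by -5 ⇒ div: 4*(x - 3) = 4.
Step 2. [4*(x - 3) = 4] LHS = 4·(…); ÷4 both sides, so div: x - 3 = 1.
Step 3. [x - 3 = 1] 3 comes off first (add 3) ⇒ sub: x = 4.

Answer: x ∈ {4}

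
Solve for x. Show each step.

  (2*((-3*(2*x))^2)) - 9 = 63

Step 1. [(2*((-3*(2*x))^2)) - 9 = 63] the outer -9 inverts by adding 9, so sub: 2*((-3*(2*x))^2) = 72.
Step 2. [2*((-3*(2*x))^2) = 72] leading coefficient 2: divide by 2. So div: (-3*(2*x))^2 = 36.
Step 3. [(-3*(2*x))^2 = 36] √ both sides: 36 ≥ 0 gives two branches, so sqrt: -3*(2*x) = 6 or -6.
Step 4. [-3*(2*x) = 6 or -6] LHS = -3·(…); ÷-3 both sides. So div: 2*x = -2 or 2.
Step 5. [2*x = -2 or 2] divide by the outer 2 ⇒ div: x = -1 or 1.

Answer: x ∈ {-1, 1}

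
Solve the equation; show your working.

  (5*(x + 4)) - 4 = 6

Step 1. [(5*(x + 4)) - 4 = 6] add 4: x sits inside (… - 4). So sub: 5*(x + 4) = 10.
Step 2. [5*(x + 4) = 10] leading coefficient 5: divide by 5 ⇒ div: x + 4 = 2.
Step 3. [x + 4 = 2] 4 comes off first (subtract 4). So sub: x = -2.

Answer: x ∈ {-2}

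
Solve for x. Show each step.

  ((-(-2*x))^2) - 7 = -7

Step 1. [((-(-2*x))^2) - 7 = -7] add 7: x sits inside (… - 7), so sub: (-(-2*x))^2 = 0.
Step 2. [(-(-2*x))^2 = 0] 0 ≥ 0, LHS is (·)² — take ±√. So sqrt: -(-2*x) = 0.
Step 3. [-(-2*x) = 0] flip signs both sides ⇒ neg: -2*x = 0.
Step 4. [-2*x = 0] -2 out front; divide by -2 ⇒ div: x = 0.

Answer: x ∈ {0}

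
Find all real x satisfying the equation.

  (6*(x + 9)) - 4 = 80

Step 1. [(6*(x + 9)) - 4 = 80] 4 comes off first (add 4), so sub: 6*(x + 9) = 84.
Step 2. [6*(x + 9) = 84] LHS = 6·(…); ÷6 both sides. So div: x + 9 = 14.
Step 3. [x + 9 = 14] the outer +9 inverts by subtracting 9 ⇒ sub: x = 5.

Answer: x ∈ {5}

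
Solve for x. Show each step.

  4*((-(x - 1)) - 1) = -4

Step 1. [4*((-(x - 1)) - 1) = -4] LHS = 4·(…); ÷4 both sides, so div: (-(x - 1)) - 1 = -1.
Step 2. [(-(x - 1)) - 1 = -1] 1 comes off first (add 1). So sub: -(x - 1) = 0.
Step 3. [-(x - 1) = 0] flip signs both sides ⇒ neg: x - 1 = 0.
Step 4. [x - 1 = 0] the outer -1 inverts by adding 1 ⇒ sub: x = 1.

Answer: x ∈ {1}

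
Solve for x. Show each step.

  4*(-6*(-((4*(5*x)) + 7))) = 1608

Step 1. [4*(-6*(-((4*(5*x)) + 7))) = 1608] divide by the outer 4, so div: -6*(-((4*(5*x)) + 7)) = 402.
Step 2. [-6*(-((4*(5*x)) + 7)) = 402] -6·(inner) — divide through by -6 ⇒ div: -((4*(5*x)) + 7) = -67.
Step 3. [-((4*(5*x)) + 7) = -67] LHS negated; negate both sides ⇒ neg: (4*(5*x)) + 7 = 67.
Step 4. [(4*(5*x)) + 7 = 67] +7 is outermost — subtract 7 both sides, so sub: 4*(5*x) = 60.
Step 5. [4*(5*x) = 60] 4 out front; divide by 4, so div: 5*x = 15.
Step 6. [5*x = 15] 5 out front; divide by 5. So div: x = 3.

Answer: x ∈ {3}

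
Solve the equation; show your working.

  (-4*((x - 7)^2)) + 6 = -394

Step 1. [(-4*((x - 7)^2)) + 6 = -394] 6 comes off first (subtract 6), so sub: -4*((x - 7)^2) = -400.
Step 2. [-4*((x - 7)^2) = -400] -4 out front; divide by -4 ⇒ div: (x - 7)^2 = 100.
Step 3. [(x - 7)^2 = 100] √ both sides: 100 ≥ 0 gives two branches, so sqrt: x - 7 = 10 or -10.
Step 4. [x - 7 = 10 or -10] 7 comes off first (add 7). So sub: x = 17 or -3.

Answer: x ∈ {-3, 17}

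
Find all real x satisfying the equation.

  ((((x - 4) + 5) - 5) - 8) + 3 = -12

Step 1. [((((x - 4) + 5) - 5) - 8) + 3 = -12] the outer +3 inverts by subtracting 3, so sub: (((x - 4) + 5) - 5) - 8 = -15.
Step 2. [(((x - 4) + 5) - 5) - 8 = -15] 8 comes off first (add 8), so sub: ((x - 4) + 5) - 5 = -7.
Step 3. [((x - 4) + 5) - 5 = -7] 5 comes off first (add 5) ⇒ sub: (x - 4) + 5 = -2.
Step 4. [(x - 4) + 5 = -2] +5 is outermost — subtract 5 both sides ⇒ sub: x - 4 = -7.
Step 5. [x - 4 = -7] add 4: x sits inside (… - 4), so sub: x = -3.

Answer: x ∈ {-3}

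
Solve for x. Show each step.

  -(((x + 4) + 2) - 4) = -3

Step 1. [-(((x + 4) + 2) - 4) = -3] flip signs both sides, so neg: ((x + 4) + 2) - 4 = 3.
Step 2. [((x + 4) + 2) - 4 = 3] -4 is outermost — add 4 both sides, so sub: (x + 4) + 2 = 7.
Step 3. [(x + 4) + 2 = 7] subtract 2: x sits inside (… + 2), so sub: x + 4 = 5.
Step 4. [x + 4 = 5] the outer +4 inverts by subtracting 4 ⇒ sub: x = 1.

Answer: x ∈ {1}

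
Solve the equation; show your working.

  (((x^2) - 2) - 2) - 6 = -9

Step 1. [(((x^2) - 2) - 2) - 6 = -9] peel the -6: add 6 from each side. So sub: ((x^2) - 2) - 2 = -3.
Step 2. [((x^2) - 2) - 2 = -3] 2 comes off first (add 2) ⇒ sub: (x^2) - 2 = -1.
Step 3. [(x^2) - 2 = -1] 2 comes off first (add 2) ⇒ sub: x^2 = 1.
Step 4. [x^2 = 1] √ both sides: 1 ≥ 0 gives two branches, so sqrt: x = 1 or -1.

Answer: x ∈ {-1, 1}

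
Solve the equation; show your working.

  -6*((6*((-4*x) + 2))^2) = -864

Step 1. [-6*((6*((-4*x) + 2))^2) = -864] -6·(inner) — divide through by -6 ⇒ div: (6*((-4*x) + 2))^2 = 144.
Step 2. [(6*((-4*x) + 2))^2 = 144] LHS squared, RHS 144 ≥ 0: apply √ (±) ⇒ sqrt: 6*((-4*x) + 2) = 12 or -12.
Step 3. [6*((-4*x) + 2) = 12 or -12] leading coefficient 6: divide by 6. So div: (-4*x) + 2 = 2 or -2.
Step 4. [(-4*x) + 2 = 2 or -2] the outer +2 inverts by subtracting 2 ⇒ sub: -4*x = 0 or -4.
Step 5. [-4*x = 0 or -4] -4·(inner) — divide through by -4 ⇒ div: x = 0 or 1.

Answer: x ∈ {0, 1}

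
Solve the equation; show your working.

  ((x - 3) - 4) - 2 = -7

Step 1. [((x - 3) - 4) - 2 = -7] -2 is outermost — add 2 both sides, so sub: (x - 3) - 4 = -5.
Step 2. [(x - 3) - 4 = -5] -4 is outermost — add 4 both sides ⇒ sub: x - 3 = -1.
Step 3. [x - 3 = -1] -3 is outermost — add 3 both sides. So sub: x = 2.

Answer: x ∈ {2}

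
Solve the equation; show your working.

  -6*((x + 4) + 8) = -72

Step 1. [-6*((x + 4) + 8) = -72] LHS = -6·(…); ÷-6 both sides, so div: (x + 4) + 8 = 12.
Step 2. [(x + 4) + 8 = 12] +8 is outermost — subtract 8 both sides, so sub: x + 4 = 4.
Step 3. [x + 4 = 4] 4 comes off first (subtract 4). So sub: x = 0.

Answer: x ∈ {0}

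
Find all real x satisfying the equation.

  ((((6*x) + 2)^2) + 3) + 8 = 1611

Step 1. [((((6*x) + 2)^2) + 3) + 8 = 1611] +8 is outermost — subtract 8 both sides, so sub: (((6*x) + 2)^2) + 3 = 1603.
Step 2. [(((6*x) + 2)^2) + 3 = 1603] peel the +3: subtract 3 from each side. So sub: ((6*x) + 2)^2 = 1600.
Step 3. [((6*x) + 2)^2 = 1600] 1600 ≥ 0, LHS is (·)² — take ±√, so sqrt: (6*x) + 2 = 40 or -40.
Step 4. [(6*x) + 2 = 40 or -40] +2 is outermost — subtract 2 both sides ⇒ sub: 6*x = 38 or -42.
Step 5. [6*x = 38 or -42] 6·(inner) — divide through by 6 ⇒ div: x = 19/3 or -7.

Answer: x ∈ {-7, 19/3}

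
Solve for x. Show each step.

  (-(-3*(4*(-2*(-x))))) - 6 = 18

Step 1. [(-(-3*(4*(-2*(-x))))) - 6 = 18] add 6: x sits inside (… - 6). So sub: -(-3*(4*(-2*(-x)))) = 24.
Step 2. [-(-3*(4*(-2*(-x)))) = 24] leading − — multiply by −1 ⇒ neg: -3*(4*(-2*(-x))) = -24.
Step 3. [-3*(4*(-2*(-x))) = -24] divide by the outer -3 ⇒ div: 4*(-2*(-x)) = 8.
Step 4. [4*(-2*(-x)) = 8] LHS = 4·(…); ÷4 both sides ⇒ div: -2*(-x) = 2.
Step 5. [-2*(-x) = 2] -2 out front; divide by -2 ⇒ div: -x = -1.
Step 6. [-x = -1] flip signs both sides, so neg: x = 1.

Answer: x ∈ {1}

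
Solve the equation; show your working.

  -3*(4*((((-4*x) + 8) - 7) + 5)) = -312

Step 1. [-3*(4*((((-4*x) + 8) - 7) + 5)) = -312] -3 out front; divide by -3, so div: 4*((((-4*x) + 8) - 7) + 5) = 104.
Step 2. [4*((((-4*x) + 8) - 7) + 5) = 104] LHS = 4·(…); ÷4 both sides, so div: (((-4*x) + 8) - 7) + 5 = 26.
Step 3. [(((-4*x) + 8) - 7) + 5 = 26] +5 is outermost — subtract 5 both sides. So sub: ((-4*x) + 8) - 7 = 21.
Step 4. [((-4*x) + 8) - 7 = 21] the outer -7 inverts by adding 7. So sub: (-4*x) + 8 = 28.
Step 5. [(-4*x) + 8 = 28] 8 comes off first (subtract 8), so sub: -4*x = 20.
Step 6. [-4*x = 20] -4 out front; divide by -4. So div: x = -5.

Answer: x ∈ {-5}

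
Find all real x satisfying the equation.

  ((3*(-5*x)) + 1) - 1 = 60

Step 1. [((3*(-5*x)) + 1) - 1 = 60] the outer -1 inverts by adding 1. So sub: (3*(-5*x)) + 1 = 61.
Step 2. [(3*(-5*x)) + 1 = 61] subtract 1: x sits inside (… + 1) ⇒ sub: 3*(-5*x) = 60.
Step 3. [3*(-5*x) = 60] leading coefficient 3: divide by 3. So div: -5*x = 20.
Step 4. [-5*x = 20] divide by the outer -5 ⇒ div: x = -4.

Answer: x ∈ {-4}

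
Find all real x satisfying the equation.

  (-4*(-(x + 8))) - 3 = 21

Step 1. [(-4*(-(x + 8))) - 3 = 21] the outer -3 inverts by adding 3. So sub: -4*(-(x + 8)) = 24.
Step 2. [-4*(-(x + 8)) = 24] -4·(inner) — divide through by -4 ⇒ div: -(x + 8) = -6.
Step 3. [-(x + 8) = -6] flip signs both sides, so neg: x + 8 = 6.
Step 4. [x + 8 = 6] peel the +8: subtract 8 from each side, so sub: x = -2.

Answer: x ∈ {-2}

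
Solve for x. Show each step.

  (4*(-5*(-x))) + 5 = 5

Step 1. [(4*(-5*(-x))) + 5 = 5] +5 is outermost — subtract 5 both sides, so sub: 4*(-5*(-x)) = 0.
Step 2. [4*(-5*(-x)) = 0] divide by the outer 4 ⇒ div: -5*(-x) = 0.
Step 3. [-5*(-x) = 0] -5 out front; divide by -5 ⇒ div: -x = 0.
Step 4. [-x = 0] leading − — multiply by −1. So neg: x = 0.

Answer: x ∈ {0}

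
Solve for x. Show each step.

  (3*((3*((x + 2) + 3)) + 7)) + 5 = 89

Step 1. [(3*((3*((x + 2) + 3)) + 7)) + 5 = 89] subtract 5: x sits inside (… + 5), so sub: 3*((3*((x + 2) + 3)) + 7) = 84.
Step 2. [3*((3*((x + 2) + 3)) + 7) = 84] divide by the outer 3. So div: (3*((x + 2) + 3)) + 7 = 28.
Step 3. [(3*((x + 2) + 3)) + 7 = 28] subtract 7: x sits inside (… + 7) ⇒ sub: 3*((x + 2) + 3) = 21.
Step 4. [3*((x + 2) + 3) = 21] 3·(inner) — divide through by 3 ⇒ div: (x + 2) + 3 = 7.
Step 5. [(x + 2) + 3 = 7] 3 comes off first (subtract 3), so sub: x + 2 = 4.
Step 6. [x + 2 = 4] +2 is outermost — subtract 2 both sides, so sub: x = 2.

Answer: x ∈ {2}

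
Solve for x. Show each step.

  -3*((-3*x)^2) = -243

Step 1. [-3*((-3*x)^2) = -243] -3 out front; divide by -3, so div: (-3*x)^2 = 81.
Step 2. [(-3*x)^2 = 81] 81 ≥ 0, LHS is (·)² — take ±√ ⇒ sqrt: -3*x = 9 or -9.
Step 3. [-3*x = 9 or -9] leading coefficient -3: divide by -3 ⇒ div: x = -3 or 3.

Answer: x ∈ {-3, 3}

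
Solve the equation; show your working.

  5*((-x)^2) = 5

Step 1. [5*((-x)^2) = 5] LHS = 5·(…); ÷5 both sides ⇒ div: (-x)^2 = 1.
Step 2. [(-x)^2 = 1] LHS squared, RHS 1 ≥ 0: apply √ (±). So sqrt: -x = 1 or -1.
Step 3. [-x = 1 or -1] flip signs both sides. So neg: x = -1 or 1.

Answer: x ∈ {-1, 1}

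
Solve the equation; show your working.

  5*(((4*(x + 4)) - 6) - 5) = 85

Step 1. [5*(((4*(x + 4)) - 6) - 5) = 85] leading coefficient 5: divide by 5, so div: ((4*(x + 4)) - 6) - 5 = 17.
Step 2. [((4*(x + 4)) - 6) - 5 = 17] -5 is outermost — add 5 both sides, so sub: (4*(x + 4)) - 6 = 22.
Step 3. [(4*(x + 4)) - 6 = 22] add 6: x sits inside (… - 6) ⇒ sub: 4*(x + 4) = 28.
Step 4. [4*(x + 4) = 28] LHS = 4·(…); ÷4 both sides, so div: x + 4 = 7.
Step 5. [x + 4 = 7] subtract 4: x sits inside (… + 4) ⇒ sub: x = 3.

Answer: x ∈ {3}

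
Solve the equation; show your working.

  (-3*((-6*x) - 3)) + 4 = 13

Step 1. [(-3*((-6*x) - 3)) + 4 = 13] subtract 4: x sits inside (… + 4) ⇒ sub: -3*((-6*x) - 3) = 9.
Step 2. [-3*((-6*x) - 3) = 9] -3·(inner) — divide through by -3. So div: (-6*x) - 3 = -3.
Step 3. [(-6*x) - 3 = -3] -3 is outermost — add 3 both sides, so sub: -6*x = 0.
Step 4. [-6*x = 0] divide by the outer -6 ⇒ div: x = 0.

Answer: x ∈ {0}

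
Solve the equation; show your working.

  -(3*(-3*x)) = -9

Step 1. [-(3*(-3*x)) = -9] flip signs both sides, so neg: 3*(-3*x) = 9.
Step 2. [3*(-3*x) = 9] 3·(inner) — divide through by 3 ⇒ div: -3*x = 3.
Step 3. [-3*x = 3] -3 out front; divide by -3, so div: x = -1.

Answer: x ∈ {-1}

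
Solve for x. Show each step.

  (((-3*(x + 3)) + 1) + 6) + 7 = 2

Step 1. [(((-3*(x + 3)) + 1) + 6) + 7 = 2] subtract 7: x sits inside (… + 7). So sub: ((-3*(x + 3)) + 1) + 6 = -5.
Step 2. [((-3*(x + 3)) + 1) + 6 = -5] +6 is outermost — subtract 6 both sides ⇒ sub: (-3*(x + 3)) + 1 = -11.
Step 3. [(-3*(x + 3)) + 1 = -11] the outer +1 inverts by subtracting 1 ⇒ sub: -3*(x + 3) = -12.
Step 4. [-3*(x + 3) = -12] -3·(inner) — divide through by -3. So div: x + 3 = 4.
Step 5. [x + 3 = 4] 3 comes off first (subtract 3), so sub: x = 1.

Answer: x ∈ {1}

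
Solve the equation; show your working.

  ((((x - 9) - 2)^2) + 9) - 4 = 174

Step 1. [((((x - 9) - 2)^2) + 9) - 4 = 174] 4 comes off first (add 4). So sub: (((x - 9) - 2)^2) + 9 = 178.
Step 2. [(((x - 9) - 2)^2) + 9 = 178] peel the +9: subtract 9 from each side. So sub: ((x - 9) - 2)^2 = 169.
Step 3. [((x - 9) - 2)^2 = 169] √ both sides: 169 ≥ 0 gives two branches. So sqrt: (x - 9) - 2 = 13 or -13.
Step 4. [(x - 9) - 2 = 13 or -13] add 2: x sits inside (… - 2), so sub: x - 9 = 15 or -11.
Step 5. [x - 9 = 15 or -11] add 9: x sits inside (… - 9) ⇒ sub: x = 24 or -2.

Answer: x ∈ {-2, 24}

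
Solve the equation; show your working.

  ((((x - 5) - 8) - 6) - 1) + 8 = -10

Step 1. [((((x - 5) - 8) - 6) - 1) + 8 = -10] subtract 8: x sits inside (… + 8), so sub: (((x - 5) - 8) - 6) - 1 = -18.
Step 2. [(((x - 5) - 8) - 6) - 1 = -18] the outer -1 inverts by adding 1 ⇒ sub: ((x - 5) - 8) - 6 = -17.
Step 3. [((x - 5) - 8) - 6 = -17] -6 is outermost — add 6 both sides, so sub: (x - 5) - 8 = -11.
Step 4. [(x - 5) - 8 = -11] add 8: x sits inside (… - 8) ⇒ sub: x - 5 = -3.
Step 5. [x - 5 = -3] 5 comes off first (add 5) ⇒ sub: x = 2.

Answer: x ∈ {2}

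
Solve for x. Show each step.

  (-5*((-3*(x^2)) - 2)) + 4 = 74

Step 1. [(-5*((-3*(x^2)) - 2)) + 4 = 74] +4 is outermost — subtract 4 both sides, so sub: -5*((-3*(x^2)) - 2) = 70.
Step 2. [-5*((-3*(x^2)) - 2) = 70] leading coefficient -5: divide by -5, so div: (-3*(x^2)) - 2 = -14.
Step 3. [(-3*(x^2)) - 2 = -14] add 2: x sits inside (… - 2) ⇒ sub: -3*(x^2) = -12.
Step 4. [-3*(x^2) = -12] leading coefficient -3: divide by -3, so div: x^2 = 4.
Step 5. [x^2 = 4] √ both sides: 4 ≥ 0 gives two branches. So sqrt: x = 2 or -2.

Answer: x ∈ {-2, 2}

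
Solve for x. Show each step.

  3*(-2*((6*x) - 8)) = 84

Step 1. [3*(-2*((6*x) - 8)) = 84] LHS = 3·(…); ÷3 both sides. So div: -2*((6*x) - 8) = 28.
Step 2. [-2*((6*x) - 8) = 28] -2 out front; divide by -2 ⇒ div: (6*x) - 8 = -14.
Step 3. [(6*x) - 8 = -14] peel the -8: add 8 from each side ⇒ sub: 6*x = -6.
Step 4. [6*x = -6] 6 out front; divide by 6. So div: x = -1.

Answer: x ∈ {-1}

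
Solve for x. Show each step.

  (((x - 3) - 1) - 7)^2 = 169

Step 1. [(((x - 3) - 1) - 7)^2 = 169] √ both sides: 169 ≥ 0 gives two branches. So sqrt: ((x - 3) - 1) - 7 = 13 or -13.
Step 2. [((x - 3) - 1) - 7 = 13 or -13] the outer -7 inverts by adding 7 ⇒ sub: (x - 3) - 1 = 20 or -6.
Step 3. [(x - 3) - 1 = 20 or -6] the outer -1 inverts by adding 1, so sub: x - 3 = 21 or -5.
Step 4. [x - 3 = 21 or -5] -3 is outermost — add 3 both sides, so sub: x = 24 or -2.

Answer: x ∈ {-2, 24}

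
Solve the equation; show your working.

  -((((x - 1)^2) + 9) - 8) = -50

Step 1. [-((((x - 1)^2) + 9) - 8) = -50] flip signs both sides, so neg: (((x - 1)^2) + 9) - 8 = 50.
Step 2. [(((x - 1)^2) + 9) - 8 = 50] add 8: x sits inside (… - 8). So sub: ((x - 1)^2) + 9 = 58.
Step 3. [((x - 1)^2) + 9 = 58] subtract 9: x sits inside (… + 9) ⇒ sub: (x - 1)^2 = 49.
Step 4. [(x - 1)^2 = 49] √ both sides: 49 ≥ 0 gives two branches. So sqrt: x - 1 = 7 or -7.
Step 5. [x - 1 = 7 or -7] the outer -1 inverts by adding 1. So sub: x = 8 or -6.

Answer: x ∈ {-6, 8}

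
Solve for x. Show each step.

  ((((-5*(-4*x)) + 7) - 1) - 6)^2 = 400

Step 1. [((((-5*(-4*x)) + 7) - 1) - 6)^2 = 400] LHS squared, RHS 400 ≥ 0: apply √ (±). So sqrt: (((-5*(-4*x)) + 7) - 1) - 6 = 20 or -20.
Step 2. [(((-5*(-4*x)) + 7) - 1) - 6 = 20 or -20] add 6: x sits inside (… - 6), so sub: ((-5*(-4*x)) + 7) - 1 = 26 or -14.
Step 3. [((-5*(-4*x)) + 7) - 1 = 26 or -14] 1 comes off first (add 1), so sub: (-5*(-4*x)) + 7 = 27 or -13.
Step 4. [(-5*(-4*x)) + 7 = 27 or -13] peel the +7: subtract 7 from each side ⇒ sub: -5*(-4*x) = 20 or -20.
Step 5. [-5*(-4*x) = 20 or -20] divide by the outer -5 ⇒ div: -4*x = -4 or 4.
Step 6. [-4*x = -4 or 4] divide by the outer -4. So div: x = 1 or -1.

Answer: x ∈ {-1, 1}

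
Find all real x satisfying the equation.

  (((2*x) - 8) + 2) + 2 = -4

Step 1. [(((2*x) - 8) + 2) + 2 = -4] +2 is outermost — subtract 2 both sides. So sub: ((2*x) - 8) + 2 = -6.
Step 2. [((2*x) - 8) + 2 = -6] peel the +2: subtract 2 from each side ⇒ sub: (2*x) - 8 = -8.
Step 3. [(2*x) - 8 = -8] the outer -8 inverts by adding 8 ⇒ sub: 2*x = 0.
Step 4. [2*x = 0] LHS = 2·(…); ÷2 both sides ⇒ div: x = 0.

Answer: x ∈ {0}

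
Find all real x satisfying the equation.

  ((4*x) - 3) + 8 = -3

Step 1. [((4*x) - 3) + 8 = -3] +8 is outermost — subtract 8 both sides, so sub: (4*x) - 3 = -11.
Step 2. [(4*x) - 3 = -11] 3 comes off first (add 3) ⇒ sub: 4*x = -8.
Step 3. [4*x = -8] 4 out front; divide by 4 ⇒ div: x = -2.

Answer: x ∈ {-2}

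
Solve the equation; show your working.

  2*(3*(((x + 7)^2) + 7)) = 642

Step 1. [2*(3*(((x + 7)^2) + 7)) = 642] leading coefficient 2: divide by 2, so div: 3*(((x + 7)^2) + 7) = 321.
Step 2. [3*(((x + 7)^2) + 7) = 321] leading coefficient 3: divide by 3, so div: ((x + 7)^2) + 7 = 107.
Step 3. [((x + 7)^2) + 7 = 107] the outer +7 inverts by subtracting 7 ⇒ sub: (x + 7)^2 = 100.
Step 4. [(x + 7)^2 = 100] LHS squared, RHS 100 ≥ 0: apply √ (±). So sqrt: x + 7 = 10 or -10.
Step 5. [x + 7 = 10 or -10] peel the +7: subtract 7 from each side, so sub: x = 3 or -17.

Answer: x ∈ {-17, 3}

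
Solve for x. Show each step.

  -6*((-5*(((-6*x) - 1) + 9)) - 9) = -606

Step 1. [-6*((-5*(((-6*x) - 1) + 9)) - 9) = -606] LHS = -6·(…); ÷-6 both sides, so div: (-5*(((-6*x) - 1) + 9)) - 9 = 101.
Step 2. [(-5*(((-6*x) - 1) + 9)) - 9 = 101] -9 is outermost — add 9 both sides. So sub: -5*(((-6*x) - 1) + 9) = 110.
Step 3. [-5*(((-6*x) - 1) + 9) = 110] LHS = -5·(…); ÷-5 both sides, so div: ((-6*x) - 1) + 9 = -22.
Step 4. [((-6*x) - 1) + 9 = -22] the outer +9 inverts by subtracting 9, so sub: (-6*x) - 1 = -31.
Step 5. [(-6*x) - 1 = -31] 1 comes off first (add 1), so sub: -6*x = -30.
Step 6. [-6*x = -30] leading coefficient -6: divide by -6. So div: x = 5.

Answer: x ∈ {5}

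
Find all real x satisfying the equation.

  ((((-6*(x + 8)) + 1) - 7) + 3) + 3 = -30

Step 1. [((((-6*(x + 8)) + 1) - 7) + 3) + 3 = -30] +3 is outermost — subtract 3 both sides, so sub: (((-6*(x + 8)) + 1) - 7) + 3 = -33.
Step 2. [(((-6*(x + 8)) + 1) - 7) + 3 = -33] 3 comes off first (subtract 3) ⇒ sub: ((-6*(x + 8)) + 1) - 7 = -36.
Step 3. [((-6*(x + 8)) + 1) - 7 = -36] -7 is outermost — add 7 both sides, so sub: (-6*(x + 8)) + 1 = -29.
Step 4. [(-6*(x + 8)) + 1 = -29] the outer +1 inverts by subtracting 1. So sub: -6*(x + 8) = -30.
Step 5. [-6*(x + 8) = -30] -6·(inner) — divide through by -6. So div: x + 8 = 5.
Step 6. [x + 8 = 5] 8 comes off first (subtract 8) ⇒ sub: x = -3.

Answer: x ∈ {-3}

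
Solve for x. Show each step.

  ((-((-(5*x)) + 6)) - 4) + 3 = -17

Step 1. [((-((-(5*x)) + 6)) - 4) + 3 = -17] 3 comes off first (subtract 3) ⇒ sub: (-((-(5*x)) + 6)) - 4 = -20.
Step 2. [(-((-(5*x)) + 6)) - 4 = -20] peel the -4: add 4 from each side ⇒ sub: -((-(5*x)) + 6) = -16.
Step 3. [-((-(5*x)) + 6) = -16] LHS negated; negate both sides. So neg: (-(5*x)) + 6 = 16.
Step 4. [(-(5*x)) + 6 = 16] subtract 6: x sits inside (… + 6). So sub: -(5*x) = 10.
Step 5. [-(5*x) = 10] LHS negated; negate both sides ⇒ neg: 5*x = -10.
Step 6. [5*x = -10] 5·(inner) — divide through by 5. So div: x = -2.

Answer: x ∈ {-2}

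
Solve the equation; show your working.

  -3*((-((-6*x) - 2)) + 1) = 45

Step 1. [-3*((-((-6*x) - 2)) + 1) = 45] -3·(inner) — divide through by -3, so div: (-((-6*x) - 2)) + 1 = -15.
Step 2. [(-((-6*x) - 2)) + 1 = -15] +1 is outermost — subtract 1 both sides, so sub: -((-6*x) - 2) = -16.
Step 3. [-((-6*x) - 2) = -16] flip signs both sides, so neg: (-6*x) - 2 = 16.
Step 4. [(-6*x) - 2 = 16] add 2: x sits inside (… - 2), so sub: -6*x = 18.
Step 5. [-6*x = 18] leading coefficient -6: divide by -6 ⇒ div: x = -3.

Answer: x ∈ {-3}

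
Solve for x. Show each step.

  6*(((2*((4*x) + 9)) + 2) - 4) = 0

Step 1. [6*(((2*((4*x) + 9)) + 2) - 4) = 0] leading coefficient 6: divide by 6. So div: ((2*((4*x) + 9)) + 2) - 4 = 0.
Step 2. [((2*((4*x) + 9)) + 2) - 4 = 0] 4 comes off first (add 4) ⇒ sub: (2*((4*x) + 9)) + 2 = 4.
Step 3. [(2*((4*x) + 9)) + 2 = 4] 2 | LHS and 2 | 4: pull 2 out, so factor: ((4*x) + 9) + 1 = 2.
Step 4. [((4*x) + 9) + 1 = 2] 1 comes off first (subtract 1), so sub: (4*x) + 9 = 1.
Step 5. [(4*x) + 9 = 1] +9 is outermost — subtract 9 both sides. So sub: 4*x = -8.
Step 6. [4*x = -8] 4 out front; divide by 4. So div: x = -2.

Answer: x ∈ {-2}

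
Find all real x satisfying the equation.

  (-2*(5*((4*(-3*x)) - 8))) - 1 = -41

Step 1. [(-2*(5*((4*(-3*x)) - 8))) - 1 = -41] add 1: x sits inside (… - 1). So sub: -2*(5*((4*(-3*x)) - 8)) = -40.
Step 2. [-2*(5*((4*(-3*x)) - 8)) = -40] divide by the outer -2 ⇒ div: 5*((4*(-3*x)) - 8) = 20.
Step 3. [5*((4*(-3*x)) - 8) = 20] 5·(inner) — divide through by 5 ⇒ div: (4*(-3*x)) - 8 = 4.
Step 4. [(4*(-3*x)) - 8 = 4] the outer -8 inverts by adding 8, so sub: 4*(-3*x) = 12.
Step 5. [4*(-3*x) = 12] 4 out front; divide by 4 ⇒ div: -3*x = 3.
Step 6. [-3*x = 3] -3 out front; divide by -3, so div: x = -1.

Answer: x ∈ {-1}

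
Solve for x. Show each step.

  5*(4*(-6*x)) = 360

Step 1. [5*(4*(-6*x)) = 360] leading coefficient 5: divide by 5. So div: 4*(-6*x) = 72.
Step 2. [4*(-6*x) = 72] divide by the outer 4. So div: -6*x = 18.
Step 3. [-6*x = 18] leading coefficient -6: divide by -6, so div: x = -3.

Answer: x ∈ {-3}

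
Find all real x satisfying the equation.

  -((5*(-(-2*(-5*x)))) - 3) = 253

Step 1. [-((5*(-(-2*(-5*x)))) - 3) = 253] leading − — multiply by −1. So neg: (5*(-(-2*(-5*x)))) - 3 = -253.
Step 2. [(5*(-(-2*(-5*x)))) - 3 = -253] -3 is outermost — add 3 both sides, so sub: 5*(-(-2*(-5*x))) = -250.
Step 3. [5*(-(-2*(-5*x))) = -250] leading coefficient 5: divide by 5, so div: -(-2*(-5*x)) = -50.
Step 4. [-(-2*(-5*x)) = -50] leading − — multiply by −1 ⇒ neg: -2*(-5*x) = 50.
Step 5. [-2*(-5*x) = 50] LHS = -2·(…); ÷-2 both sides, so div: -5*x = -25.
Step 6. [-5*x = -25] LHS = -5·(…); ÷-5 both sides, so div: x = 5.

Answer: x ∈ {5}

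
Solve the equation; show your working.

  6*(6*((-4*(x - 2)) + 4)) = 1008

Step 1. [6*(6*((-4*(x - 2)) + 4)) = 1008] divide by the outer 6. So div: 6*((-4*(x - 2)) + 4) = 168.
Step 2. [6*((-4*(x - 2)) + 4) = 168] LHS = 6·(…); ÷6 both sides, so div: (-4*(x - 2)) + 4 = 28.
Step 3. [(-4*(x - 2)) + 4 = 28] peel the +4: subtract 4 from each side. So sub: -4*(x - 2) = 24.
Step 4. [-4*(x - 2) = 24] divide by the outer -4, so div: x - 2 = -6.
Step 5. [x - 2 = -6] add 2: x sits inside (… - 2). So sub: x = -4.

Answer: x ∈ {-4}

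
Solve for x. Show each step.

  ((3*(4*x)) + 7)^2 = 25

Step 1. [((3*(4*x)) + 7)^2 = 25] √ both sides: 25 ≥ 0 gives two branches. So sqrt: (3*(4*x)) + 7 = 5 or -5.
Step 2. [(3*(4*x)) + 7 = 5 or -5] 7 comes off first (subtract 7) ⇒ sub: 3*(4*x) = -2 or -12.
Step 3. [3*(4*x) = -2 or -12] LHS = 3·(…); ÷3 both sides ⇒ div: 4*x = -2/3 or -4.
Step 4. [4*x = -2/3 or -4] leading coefficient 4: divide by 4, so div: x = -1/6 or -1.

Answer: x ∈ {-1, -1/6}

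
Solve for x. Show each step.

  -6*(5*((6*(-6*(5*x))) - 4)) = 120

Step 1. [-6*(5*((6*(-6*(5*x))) - 4)) = 120] -6·(inner) — divide through by -6, so div: 5*((6*(-6*(5*x))) - 4) = -20.
Step 2. [5*((6*(-6*(5*x))) - 4) = -20] 5·(inner) — divide through by 5. So div: (6*(-6*(5*x))) - 4 = -4.
Step 3. [(6*(-6*(5*x))) - 4 = -4] 4 comes off first (add 4). So sub: 6*(-6*(5*x)) = 0.
Step 4. [6*(-6*(5*x)) = 0] divide by the outer 6 ⇒ div: -6*(5*x) = 0.
Step 5. [-6*(5*x) = 0] -6·(inner) — divide through by -6 ⇒ div: 5*x = 0.
Step 6. [5*x = 0] 5·(inner) — divide through by 5. So div: x = 0.

Answer: x ∈ {0}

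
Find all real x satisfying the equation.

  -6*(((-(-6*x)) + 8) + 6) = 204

Step 1. [-6*(((-(-6*x)) + 8) + 6) = 204] leading coefficient -6: divide by -6, so div: ((-(-6*x)) + 8) + 6 = -34.
Step 2. [((-(-6*x)) + 8) + 6 = -34] the outer +6 inverts by subtracting 6 ⇒ sub: (-(-6*x)) + 8 = -40.
Step 3. [(-(-6*x)) + 8 = -40] peel the +8: subtract 8 from each side. So sub: -(-6*x) = -48.
Step 4. [-(-6*x) = -48] LHS negated; negate both sides ⇒ neg: -6*x = 48.
Step 5. [-6*x = 48] leading coefficient -6: divide by -6, so div: x = -8.

Answer: x ∈ {-8}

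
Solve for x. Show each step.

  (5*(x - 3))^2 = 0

Step 1. [(5*(x - 3))^2 = 0] LHS squared, RHS 0 ≥ 0: apply √ (±) ⇒ sqrt: 5*(x - 3) = 0.
Step 2. [5*(x - 3) = 0] 5·(inner) — divide through by 5 ⇒ div: x - 3 = 0.
Step 3. [x - 3 = 0] -3 is outermost — add 3 both sides ⇒ sub: x = 3.

Answer: x ∈ {3}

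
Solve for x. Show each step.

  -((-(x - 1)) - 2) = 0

Step 1. [-((-(x - 1)) - 2) = 0] leading − — multiply by −1, so neg: (-(x - 1)) - 2 = 0.
Step 2. [(-(x - 1)) - 2 = 0] the outer -2 inverts by adding 2. So sub: -(x - 1) = 2.
Step 3. [-(x - 1) = 2] leading − — multiply by −1 ⇒ neg: x - 1 = -2.
Step 4. [x - 1 = -2] peel the -1: add 1 from each side, so sub: x = -1.

Answer: x ∈ {-1}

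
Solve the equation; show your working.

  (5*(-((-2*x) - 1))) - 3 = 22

Step 1. [(5*(-((-2*x) - 1))) - 3 = 22] -3 is outermost — add 3 both sides, so sub: 5*(-((-2*x) - 1)) = 25.
Step 2. [5*(-((-2*x) - 1)) = 25] 5 out front; divide by 5. So div: -((-2*x) - 1) = 5.
Step 3. [-((-2*x) - 1) = 5] LHS negated; negate both sides, so neg: (-2*x) - 1 = -5.
Step 4. [(-2*x) - 1 = -5] add 1: x sits inside (… - 1). So sub: -2*x = -4.
Step 5. [-2*x = -4] leading coefficient -2: divide by -2, so div: x = 2.

Answer: x ∈ {2}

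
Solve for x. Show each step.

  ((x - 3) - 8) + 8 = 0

Step 1. [((x - 3) - 8) + 8 = 0] 8 comes off first (subtract 8) ⇒ sub: (x - 3) - 8 = -8.
Step 2. [(x - 3) - 8 = -8] the outer -8 inverts by adding 8, so sub: x - 3 = 0.
Step 3. [x - 3 = 0] -3 is outermost — add 3 both sides ⇒ sub: x = 3.

Answer: x ∈ {3}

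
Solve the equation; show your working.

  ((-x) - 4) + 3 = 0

Step 1. [((-x) - 4) + 3 = 0] the outer +3 inverts by subtracting 3 ⇒ sub: (-x) - 4 = -3.
Step 2. [(-x) - 4 = -3] -4 is outermost — add 4 both sides. So sub: -x = 1.
Step 3. [-x = 1] flip signs both sides ⇒ neg: x = -1.

Answer: x ∈ {-1}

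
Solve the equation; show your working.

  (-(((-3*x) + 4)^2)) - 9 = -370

Step 1. [(-(((-3*x) + 4)^2)) - 9 = -370] the outer -9 inverts by adding 9 ⇒ sub: -(((-3*x) + 4)^2) = -361.
Step 2. [-(((-3*x) + 4)^2) = -361] flip signs both sides, so neg: ((-3*x) + 4)^2 = 361.
Step 3. [((-3*x) + 4)^2 = 361] √ both sides: 361 ≥ 0 gives two branches, so sqrt: (-3*x) + 4 = 19 or -19.
Step 4. [(-3*x) + 4 = 19 or -19] the outer +4 inverts by subtracting 4. So sub: -3*x = 15 or -23.
Step 5. [-3*x = 15 or -23] -3·(inner) — divide through by -3 ⇒ div: x = -5 or 23/3.

Answer: x ∈ {-5, 23/3}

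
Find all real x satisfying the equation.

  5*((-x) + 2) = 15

Step 1. [5*((-x) + 2) = 15] 5·(inner) — divide through by 5 ⇒ div: (-x) + 2 = 3.
Step 2. [(-x) + 2 = 3] 2 comes off first (subtract 2) ⇒ sub: -x = 1.
Step 3. [-x = 1] flip signs both sides ⇒ neg: x = -1.

Answer: x ∈ {-1}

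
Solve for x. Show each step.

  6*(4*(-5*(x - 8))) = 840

Step 1. [6*(4*(-5*(x - 8))) = 840] divide by the outer 6, so div: 4*(-5*(x - 8)) = 140.
Step 2. [4*(-5*(x - 8)) = 140] LHS = 4·(…); ÷4 both sides. So div: -5*(x - 8) = 35.
Step 3. [-5*(x - 8) = 35] -5·(inner) — divide through by -5, so div: x - 8 = -7.
Step 4. [x - 8 = -7] peel the -8: add 8 from each side. So sub: x = 1.

Answer: x ∈ {1}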